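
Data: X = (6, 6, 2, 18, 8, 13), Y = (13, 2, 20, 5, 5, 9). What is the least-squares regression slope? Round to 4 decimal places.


b = sum((xi-xbar)(yi-ybar)) / sum((xi-xbar)^2)
n = 6, xbar = 53/6 ≈ 8.833333, ybar = 54/6 = 9
Sxy = sum((xi-xbar)(yi-ybar)) = -100
Sxx = sum((xi-xbar)^2) = 989/6 ≈ 164.833333
b = Sxy / Sxx = -600/989 ≈ -0.606673

-0.6067


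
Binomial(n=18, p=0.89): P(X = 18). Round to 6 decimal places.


P = C(n,k) * p^k * (1-p)^(n-k)
C(18,18) = 1
p^k = 0.89^18 ≈ 0.1227496
(1-p)^(n-k) = 0.11^0 = 1
P = 1 * 0.1227496 * 1 ≈ 0.122750

0.122750


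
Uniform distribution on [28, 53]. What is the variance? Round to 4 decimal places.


Var = (b-a)^2 / 12
(b-a)^2 = (53 - 28)^2 = 625
Var = 625/12 ≈ 52.083333

52.0833


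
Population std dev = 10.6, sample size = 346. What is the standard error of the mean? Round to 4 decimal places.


SE = sigma / sqrt(n)
sqrt(346) ≈ 18.601075
SE = 10.6 / 18.601075 ≈ 0.569860

0.5699


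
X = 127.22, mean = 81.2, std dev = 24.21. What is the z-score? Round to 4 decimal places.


z = (X - mu) / sigma
X - mu = 127.22 - 81.2 = 46.02
z = 46.02 / 24.21 = 1534/807 ≈ 1.900867

1.9009


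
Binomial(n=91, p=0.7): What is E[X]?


E[X] = n*p = 91 * 0.7 = 63.7

63.7


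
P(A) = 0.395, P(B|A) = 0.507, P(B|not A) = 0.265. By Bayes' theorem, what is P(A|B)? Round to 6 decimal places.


P(A|B) = P(B|A)*P(A) / P(B), P(B) = P(B|A)*P(A) + P(B|not A)*P(not A)
P(B|A)*P(A) = 0.507 * 0.395 = 0.200265
P(B|not A)*P(not A) = 0.265 * 0.605 = 0.160325
P(B) = 0.200265 + 0.160325 = 0.36059
P(A|B) = 0.200265 / 0.36059 ≈ 0.55538146

0.555381


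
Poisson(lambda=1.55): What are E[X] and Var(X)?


E[X] = Var(X) = lambda = 1.55

1.55, 1.55


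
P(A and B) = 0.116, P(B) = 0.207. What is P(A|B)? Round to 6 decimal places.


P(A|B) = P(A and B) / P(B) = 0.116 / 0.207 = 116/207 ≈ 0.56038647

0.560386


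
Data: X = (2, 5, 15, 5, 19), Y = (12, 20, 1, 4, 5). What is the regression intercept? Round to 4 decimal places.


a = ybar - b*xbar, where b = sum((xi-xbar)(yi-ybar)) / sum((xi-xbar)^2)
n = 5, xbar = 46/5 = 9.2, ybar = 42/5 = 8.4
Sxy = sum((xi-xbar)(yi-ybar)) = -132.4
Sxx = sum((xi-xbar)^2) = 216.8
b = Sxy / Sxx = -331/542 ≈ -0.610701
a = 8.4 - (-0.610701) * 9.2 = 3799/271 ≈ 14.018450

14.0185


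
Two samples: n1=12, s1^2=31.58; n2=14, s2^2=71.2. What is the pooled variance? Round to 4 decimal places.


sp^2 = ((n1-1)*s1^2 + (n2-1)*s2^2)/(n1+n2-2)
(n1-1)*s1^2 = 11 * 31.58 = 347.38
(n2-1)*s2^2 = 13 * 71.2 = 925.6
numerator = 347.38 + 925.6 = 1272.98
n1+n2-2 = 24
sp^2 = 1272.98 / 24 = 63649/1200 ≈ 53.040833

53.0408


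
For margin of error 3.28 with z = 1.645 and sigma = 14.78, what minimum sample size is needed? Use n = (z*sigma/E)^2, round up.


z*sigma/E = 1.645 * 14.78 / 3.28 ≈ 7.412530
(z*sigma/E)^2 ≈ 54.945608
round up: n = 55

55


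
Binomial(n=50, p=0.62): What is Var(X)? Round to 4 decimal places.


Var = n*p*(1-p) = 50 * 0.62 * 0.38 = 11.78

11.7800


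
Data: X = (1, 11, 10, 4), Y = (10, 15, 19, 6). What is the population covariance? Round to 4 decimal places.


Cov = (1/n)*sum((xi-xbar)(yi-ybar))
n = 4, xbar = 26/4 = 6.5, ybar = 50/4 = 12.5
sum((xi-xbar)(yi-ybar)) = 64
Cov = 64 / 4 = 16

16.0000


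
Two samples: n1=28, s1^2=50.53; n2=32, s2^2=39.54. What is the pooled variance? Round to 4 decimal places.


sp^2 = ((n1-1)*s1^2 + (n2-1)*s2^2)/(n1+n2-2)
(n1-1)*s1^2 = 27 * 50.53 = 1364.31
(n2-1)*s2^2 = 31 * 39.54 = 1225.74
numerator = 1364.31 + 1225.74 = 2590.05
n1+n2-2 = 58
sp^2 = 2590.05 / 58 = 51801/1160 ≈ 44.656034

44.6560


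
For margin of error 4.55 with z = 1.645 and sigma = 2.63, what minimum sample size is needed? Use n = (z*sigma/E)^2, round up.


z*sigma/E = 1.645 * 2.63 / 4.55 ≈ 0.950846
(z*sigma/E)^2 ≈ 0.904108
round up: n = 1

1


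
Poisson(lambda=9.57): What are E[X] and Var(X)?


E[X] = Var(X) = lambda = 9.57

9.57, 9.57


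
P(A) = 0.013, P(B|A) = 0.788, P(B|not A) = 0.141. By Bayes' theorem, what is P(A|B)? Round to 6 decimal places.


P(A|B) = P(B|A)*P(A) / P(B), P(B) = P(B|A)*P(A) + P(B|not A)*P(not A)
P(B|A)*P(A) = 0.788 * 0.013 = 0.010244
P(B|not A)*P(not A) = 0.141 * 0.987 = 0.139167
P(B) = 0.010244 + 0.139167 = 0.149411
P(A|B) = 0.010244 / 0.149411 ≈ 0.06856256

0.068563


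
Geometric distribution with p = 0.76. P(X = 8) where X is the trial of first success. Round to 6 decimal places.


P = (1-p)^(k-1) * p
(1-p)^(k-1) = 0.24^7 ≈ 0.00004586471
P = 0.00004586471 * 0.76 ≈ 0.00003485718

0.000035


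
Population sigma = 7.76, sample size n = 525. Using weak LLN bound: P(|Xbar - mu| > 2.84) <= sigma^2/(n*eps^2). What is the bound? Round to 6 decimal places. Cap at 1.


bound = min(1, sigma^2/(n*eps^2))
sigma^2 = 7.76^2 = 60.2176
n*eps^2 = 525 * 2.84^2 = 525 * 8.0656 = 4234.44
sigma^2/(n*eps^2) = 60.2176 / 4234.44 ≈ 0.01422091

0.014221


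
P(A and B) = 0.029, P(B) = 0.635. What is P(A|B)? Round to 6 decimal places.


P(A|B) = P(A and B) / P(B) = 0.029 / 0.635 = 29/635 ≈ 0.04566929

0.045669


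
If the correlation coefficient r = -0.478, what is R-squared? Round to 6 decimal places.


R^2 = r^2 = (-0.478)^2 = 0.228484

0.228484


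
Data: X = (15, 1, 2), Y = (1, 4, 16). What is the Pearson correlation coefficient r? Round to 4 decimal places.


r = sum((xi-xbar)(yi-ybar)) / sqrt(sum((xi-xbar)^2) * sum((yi-ybar)^2))
n = 3, xbar = 18/3 = 6, ybar = 21/3 = 7
Sxy = sum((xi-xbar)(yi-ybar)) = -75
Sxx = sum((xi-xbar)^2) = 122
Syy = sum((yi-ybar)^2) = 126
sqrt(Sxx*Syy) ≈ 123.983870
r = Sxy / sqrt(Sxx*Syy) = -75 / 123.983870 ≈ -0.604917

-0.6049


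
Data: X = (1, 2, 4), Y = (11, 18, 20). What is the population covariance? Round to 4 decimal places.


Cov = (1/n)*sum((xi-xbar)(yi-ybar))
n = 3, xbar = 7/3 ≈ 2.333333, ybar = 49/3 ≈ 16.333333
sum((xi-xbar)(yi-ybar)) = 38/3 ≈ 12.666667
Cov = 12.666667 / 3 = 38/9 ≈ 4.222222

4.2222


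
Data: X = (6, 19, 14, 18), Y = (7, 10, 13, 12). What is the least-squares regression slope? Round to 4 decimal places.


b = sum((xi-xbar)(yi-ybar)) / sum((xi-xbar)^2)
n = 4, xbar = 57/4 = 14.25, ybar = 42/4 = 10.5
Sxy = sum((xi-xbar)(yi-ybar)) = 31.5
Sxx = sum((xi-xbar)^2) = 104.75
b = Sxy / Sxx = 126/419 ≈ 0.300716

0.3007


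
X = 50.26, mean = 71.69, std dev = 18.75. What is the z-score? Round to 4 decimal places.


z = (X - mu) / sigma
X - mu = 50.26 - 71.69 = -21.43
z = -21.43 / 18.75 = -2143/1875 ≈ -1.142933

-1.1429


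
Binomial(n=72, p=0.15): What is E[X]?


E[X] = n*p = 72 * 0.15 = 10.8

10.8


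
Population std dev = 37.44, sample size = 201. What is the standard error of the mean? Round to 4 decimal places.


SE = sigma / sqrt(n)
sqrt(201) ≈ 14.177447
SE = 37.44 / 14.177447 ≈ 2.640814

2.6408


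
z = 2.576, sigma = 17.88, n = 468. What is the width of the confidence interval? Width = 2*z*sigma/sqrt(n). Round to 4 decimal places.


width = 2*z*sigma/sqrt(n)
2*z*sigma = 2 * 2.576 * 17.88 = 92.11776
sqrt(468) ≈ 21.633308
width = 92.11776 / 21.633308 ≈ 4.258145

4.2581


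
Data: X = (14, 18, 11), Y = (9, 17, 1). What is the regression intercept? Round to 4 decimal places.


a = ybar - b*xbar, where b = sum((xi-xbar)(yi-ybar)) / sum((xi-xbar)^2)
n = 3, xbar = 43/3 ≈ 14.333333, ybar = 27/3 = 9
Sxy = sum((xi-xbar)(yi-ybar)) = 56
Sxx = sum((xi-xbar)^2) = 74/3 ≈ 24.666667
b = Sxy / Sxx = 84/37 ≈ 2.270270
a = 9 - 2.270270 * 14.333333 = -871/37 ≈ -23.540541

-23.5405


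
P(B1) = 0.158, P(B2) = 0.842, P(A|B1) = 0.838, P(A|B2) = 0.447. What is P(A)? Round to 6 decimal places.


P(A) = P(A|B1)*P(B1) + P(A|B2)*P(B2)
P(A|B1)*P(B1) = 0.838 * 0.158 = 0.132404
P(A|B2)*P(B2) = 0.447 * 0.842 = 0.376374
P(A) = 0.132404 + 0.376374 = 0.508778

0.508778


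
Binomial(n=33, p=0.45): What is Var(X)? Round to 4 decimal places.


Var = n*p*(1-p) = 33 * 0.45 * 0.55 = 8.1675

8.1675


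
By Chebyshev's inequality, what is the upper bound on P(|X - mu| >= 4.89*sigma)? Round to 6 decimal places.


P <= 1/k^2
k^2 = 4.89^2 = 23.9121
1/k^2 = 1 / 23.9121 ≈ 0.04181983

0.041820


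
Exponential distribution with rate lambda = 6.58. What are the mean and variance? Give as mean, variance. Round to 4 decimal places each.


mean = 1/lam, var = 1/lam^2
mean = 1 / 6.58 = 50/329 ≈ 0.151976
lam^2 = 6.58^2 = 43.2964
var = 1 / 43.2964 ≈ 0.023097

0.1520, 0.0231


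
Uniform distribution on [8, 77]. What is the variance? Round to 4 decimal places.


Var = (b-a)^2 / 12
(b-a)^2 = (77 - 8)^2 = 4761
Var = 4761/12 = 396.75

396.7500


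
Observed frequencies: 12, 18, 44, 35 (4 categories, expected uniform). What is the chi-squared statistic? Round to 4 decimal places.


chi2 = sum((O-E)^2/E), E = total/4
total = 109, E = 109/4 = 27.25
(12 - 27.25)^2 / 27.25 = 232.5625 / 27.25 = 3721/436 ≈ 8.534404
(18 - 27.25)^2 / 27.25 = 85.5625 / 27.25 = 1369/436 ≈ 3.139908
(44 - 27.25)^2 / 27.25 = 280.5625 / 27.25 = 4489/436 ≈ 10.295872
(35 - 27.25)^2 / 27.25 = 60.0625 / 27.25 = 961/436 ≈ 2.204128
chi2 = 2635/109 ≈ 24.174312

24.1743


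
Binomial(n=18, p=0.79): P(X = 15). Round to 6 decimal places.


P = C(n,k) * p^k * (1-p)^(n-k)
C(18,15) = 816
p^k = 0.79^15 ≈ 0.02913442
(1-p)^(n-k) = 0.21^3 = 0.009261
P = 816 * 0.02913442 * 0.009261 ≈ 0.220168

0.220168


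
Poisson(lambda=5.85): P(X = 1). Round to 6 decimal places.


P = e^(-lam) * lam^k / k!
e^(-5.85) ≈ 0.002879899
lam^k = 5.85^1 = 5.85
k! = 1! = 1
P = 0.002879899 * 5.85 / 1 ≈ 0.016847

0.016847


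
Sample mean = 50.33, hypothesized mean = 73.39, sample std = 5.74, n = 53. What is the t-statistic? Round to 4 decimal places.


t = (xbar - mu0) / (s/sqrt(n))
xbar - mu0 = 50.33 - 73.39 = -23.06
sqrt(53) ≈ 7.28010989
s/sqrt(n) = 5.74 / 7.28010989 ≈ 0.78844964
t = -23.06 / 0.78844964 ≈ -29.247271

-29.2473


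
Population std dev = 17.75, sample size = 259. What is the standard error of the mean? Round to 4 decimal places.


SE = sigma / sqrt(n)
sqrt(259) ≈ 16.093477
SE = 17.75 / 16.093477 ≈ 1.102931

1.1029


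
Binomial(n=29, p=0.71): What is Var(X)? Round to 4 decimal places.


Var = n*p*(1-p) = 29 * 0.71 * 0.29 = 5.9711

5.9711


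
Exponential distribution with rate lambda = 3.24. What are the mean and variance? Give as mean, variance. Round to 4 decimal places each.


mean = 1/lam, var = 1/lam^2
mean = 1 / 3.24 = 25/81 ≈ 0.308642
lam^2 = 3.24^2 = 10.4976
var = 1 / 10.4976 = 625/6561 ≈ 0.095260

0.3086, 0.0953


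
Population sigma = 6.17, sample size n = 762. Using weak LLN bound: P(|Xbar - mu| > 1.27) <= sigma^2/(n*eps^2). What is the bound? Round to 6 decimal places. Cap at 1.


bound = min(1, sigma^2/(n*eps^2))
sigma^2 = 6.17^2 = 38.0689
n*eps^2 = 762 * 1.27^2 = 762 * 1.6129 = 1229.0298
sigma^2/(n*eps^2) = 38.0689 / 1229.0298 ≈ 0.03097476

0.030975


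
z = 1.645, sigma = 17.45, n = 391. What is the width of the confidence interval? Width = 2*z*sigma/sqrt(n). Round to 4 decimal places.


width = 2*z*sigma/sqrt(n)
2*z*sigma = 2 * 1.645 * 17.45 = 57.4105
sqrt(391) ≈ 19.773720
width = 57.4105 / 19.773720 ≈ 2.903374

2.9034


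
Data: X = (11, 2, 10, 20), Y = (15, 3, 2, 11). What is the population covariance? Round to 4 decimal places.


Cov = (1/n)*sum((xi-xbar)(yi-ybar))
n = 4, xbar = 43/4 = 10.75, ybar = 31/4 = 7.75
sum((xi-xbar)(yi-ybar)) = 77.75
Cov = 77.75 / 4 = 19.4375

19.4375


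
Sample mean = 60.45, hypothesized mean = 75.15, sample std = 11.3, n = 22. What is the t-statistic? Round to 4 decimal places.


t = (xbar - mu0) / (s/sqrt(n))
xbar - mu0 = 60.45 - 75.15 = -14.7
sqrt(22) ≈ 4.69041576
s/sqrt(n) = 11.3 / 4.69041576 ≈ 2.40916809
t = -14.7 / 2.40916809 ≈ -6.101691

-6.1017


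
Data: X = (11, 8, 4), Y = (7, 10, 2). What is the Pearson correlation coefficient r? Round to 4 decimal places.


r = sum((xi-xbar)(yi-ybar)) / sqrt(sum((xi-xbar)^2) * sum((yi-ybar)^2))
n = 3, xbar = 23/3 ≈ 7.666667, ybar = 19/3 ≈ 6.333333
Sxy = sum((xi-xbar)(yi-ybar)) = 58/3 ≈ 19.333333
Sxx = sum((xi-xbar)^2) = 74/3 ≈ 24.666667
Syy = sum((yi-ybar)^2) = 98/3 ≈ 32.666667
sqrt(Sxx*Syy) ≈ 28.386225
r = Sxy / sqrt(Sxx*Syy) = 19.333333 / 28.386225 ≈ 0.681082

0.6811


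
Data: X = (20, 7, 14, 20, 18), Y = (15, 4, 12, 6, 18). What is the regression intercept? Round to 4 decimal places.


a = ybar - b*xbar, where b = sum((xi-xbar)(yi-ybar)) / sum((xi-xbar)^2)
n = 5, xbar = 79/5 = 15.8, ybar = 55/5 = 11
Sxy = sum((xi-xbar)(yi-ybar)) = 71
Sxx = sum((xi-xbar)^2) = 120.8
b = Sxy / Sxx = 355/604 ≈ 0.587748
a = 11 - 0.587748 * 15.8 = 1035/604 ≈ 1.713576

1.7136


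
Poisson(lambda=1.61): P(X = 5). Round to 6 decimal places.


P = e^(-lam) * lam^k / k!
e^(-1.61) ≈ 0.1998876
lam^k = 1.61^5 ≈ 10.817562
k! = 5! = 120
P = 0.1998876 * 10.817562 / 120 ≈ 0.018019

0.018019


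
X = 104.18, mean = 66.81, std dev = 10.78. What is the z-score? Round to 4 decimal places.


z = (X - mu) / sigma
X - mu = 104.18 - 66.81 = 37.37
z = 37.37 / 10.78 = 3737/1078 ≈ 3.466605

3.4666


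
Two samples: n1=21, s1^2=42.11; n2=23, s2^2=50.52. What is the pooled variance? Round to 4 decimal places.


sp^2 = ((n1-1)*s1^2 + (n2-1)*s2^2)/(n1+n2-2)
(n1-1)*s1^2 = 20 * 42.11 = 842.2
(n2-1)*s2^2 = 22 * 50.52 = 1111.44
numerator = 842.2 + 1111.44 = 1953.64
n1+n2-2 = 42
sp^2 = 1953.64 / 42 = 48841/1050 ≈ 46.515238

46.5152


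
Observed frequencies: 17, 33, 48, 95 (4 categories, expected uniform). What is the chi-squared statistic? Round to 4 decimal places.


chi2 = sum((O-E)^2/E), E = total/4
total = 193, E = 193/4 = 48.25
(17 - 48.25)^2 / 48.25 = 976.5625 / 48.25 = 15625/772 ≈ 20.239637
(33 - 48.25)^2 / 48.25 = 232.5625 / 48.25 = 3721/772 ≈ 4.819948
(48 - 48.25)^2 / 48.25 = 0.0625 / 48.25 = 1/772 ≈ 0.001295
(95 - 48.25)^2 / 48.25 = 2185.5625 / 48.25 = 34969/772 ≈ 45.296632
chi2 = 13579/193 ≈ 70.357513

70.3575


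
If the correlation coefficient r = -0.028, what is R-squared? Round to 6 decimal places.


R^2 = r^2 = (-0.028)^2 = 0.000784

0.000784


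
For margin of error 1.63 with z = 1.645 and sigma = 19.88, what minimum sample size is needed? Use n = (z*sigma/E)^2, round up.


z*sigma/E = 1.645 * 19.88 / 1.63 = 163513/8150 ≈ 20.062945
(z*sigma/E)^2 ≈ 402.521753
round up: n = 403

403


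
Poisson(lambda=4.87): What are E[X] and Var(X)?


E[X] = Var(X) = lambda = 4.87

4.87, 4.87


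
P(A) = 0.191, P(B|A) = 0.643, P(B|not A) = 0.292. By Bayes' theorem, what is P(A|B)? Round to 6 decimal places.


P(A|B) = P(B|A)*P(A) / P(B), P(B) = P(B|A)*P(A) + P(B|not A)*P(not A)
P(B|A)*P(A) = 0.643 * 0.191 = 0.122813
P(B|not A)*P(not A) = 0.292 * 0.809 = 0.236228
P(B) = 0.122813 + 0.236228 = 0.359041
P(A|B) = 0.122813 / 0.359041 ≈ 0.34205843

0.342058


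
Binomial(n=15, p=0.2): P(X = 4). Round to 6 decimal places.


P = C(n,k) * p^k * (1-p)^(n-k)
C(15,4) = 1365
p^k = 0.2^4 = 0.0016
(1-p)^(n-k) = 0.8^11 ≈ 0.08589935
P = 1365 * 0.0016 * 0.08589935 ≈ 0.187604

0.187604


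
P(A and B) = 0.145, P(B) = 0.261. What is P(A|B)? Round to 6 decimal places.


P(A|B) = P(A and B) / P(B) = 0.145 / 0.261 = 5/9 ≈ 0.55555556

0.555556


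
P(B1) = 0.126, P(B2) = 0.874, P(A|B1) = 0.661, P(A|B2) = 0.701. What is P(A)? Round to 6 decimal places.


P(A) = P(A|B1)*P(B1) + P(A|B2)*P(B2)
P(A|B1)*P(B1) = 0.661 * 0.126 = 0.083286
P(A|B2)*P(B2) = 0.701 * 0.874 = 0.612674
P(A) = 0.083286 + 0.612674 = 0.69596

0.695960


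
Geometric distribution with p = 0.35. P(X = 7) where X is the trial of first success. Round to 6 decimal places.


P = (1-p)^(k-1) * p
(1-p)^(k-1) = 0.65^6 ≈ 0.07541889
P = 0.07541889 * 0.35 ≈ 0.02639661

0.026397


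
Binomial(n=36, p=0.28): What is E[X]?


E[X] = n*p = 36 * 0.28 = 10.08

10.08


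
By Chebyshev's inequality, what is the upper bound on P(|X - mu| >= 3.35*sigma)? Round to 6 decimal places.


P <= 1/k^2
k^2 = 3.35^2 = 11.2225
1/k^2 = 1 / 11.2225 = 400/4489 ≈ 0.08910671

0.089107


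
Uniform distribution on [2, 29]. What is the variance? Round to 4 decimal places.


Var = (b-a)^2 / 12
(b-a)^2 = (29 - 2)^2 = 729
Var = 729/12 = 60.75

60.7500


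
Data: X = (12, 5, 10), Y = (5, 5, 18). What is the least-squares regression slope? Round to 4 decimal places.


b = sum((xi-xbar)(yi-ybar)) / sum((xi-xbar)^2)
n = 3, xbar = 27/3 = 9, ybar = 28/3 ≈ 9.333333
Sxy = sum((xi-xbar)(yi-ybar)) = 13
Sxx = sum((xi-xbar)^2) = 26
b = Sxy / Sxx = 0.5

0.5000


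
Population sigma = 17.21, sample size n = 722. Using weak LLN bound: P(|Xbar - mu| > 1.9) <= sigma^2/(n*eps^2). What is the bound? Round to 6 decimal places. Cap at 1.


bound = min(1, sigma^2/(n*eps^2))
sigma^2 = 17.21^2 = 296.1841
n*eps^2 = 722 * 1.9^2 = 722 * 3.61 = 2606.42
sigma^2/(n*eps^2) = 296.1841 / 2606.42 ≈ 0.11363637

0.113636


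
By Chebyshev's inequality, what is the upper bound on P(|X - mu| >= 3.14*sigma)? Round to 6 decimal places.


P <= 1/k^2
k^2 = 3.14^2 = 9.8596
1/k^2 = 1 / 9.8596 ≈ 0.10142399

0.101424


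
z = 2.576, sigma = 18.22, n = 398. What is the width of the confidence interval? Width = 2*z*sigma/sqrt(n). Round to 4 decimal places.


width = 2*z*sigma/sqrt(n)
2*z*sigma = 2 * 2.576 * 18.22 = 93.86944
sqrt(398) ≈ 19.949937
width = 93.86944 / 19.949937 ≈ 4.705250

4.7052


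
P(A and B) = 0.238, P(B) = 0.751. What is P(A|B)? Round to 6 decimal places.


P(A|B) = P(A and B) / P(B) = 0.238 / 0.751 = 238/751 ≈ 0.31691079

0.316911


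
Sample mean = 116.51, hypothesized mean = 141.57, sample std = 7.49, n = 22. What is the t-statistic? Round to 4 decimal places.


t = (xbar - mu0) / (s/sqrt(n))
xbar - mu0 = 116.51 - 141.57 = -25.06
sqrt(22) ≈ 4.69041576
s/sqrt(n) = 7.49 / 4.69041576 ≈ 1.59687337
t = -25.06 / 1.59687337 ≈ -15.693167

-15.6932


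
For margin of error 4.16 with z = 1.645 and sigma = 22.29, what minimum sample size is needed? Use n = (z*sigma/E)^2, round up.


z*sigma/E = 1.645 * 22.29 / 4.16 ≈ 8.814195
(z*sigma/E)^2 ≈ 77.690028
round up: n = 78

78


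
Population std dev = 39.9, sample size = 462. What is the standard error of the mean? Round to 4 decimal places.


SE = sigma / sqrt(n)
sqrt(462) ≈ 21.494185
SE = 39.9 / 21.494185 ≈ 1.856316

1.8563


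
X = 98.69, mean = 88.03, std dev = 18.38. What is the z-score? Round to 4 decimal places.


z = (X - mu) / sigma
X - mu = 98.69 - 88.03 = 10.66
z = 10.66 / 18.38 = 533/919 ≈ 0.579978

0.5800


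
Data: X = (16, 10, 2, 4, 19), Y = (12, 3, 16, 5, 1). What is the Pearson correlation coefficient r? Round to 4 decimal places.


r = sum((xi-xbar)(yi-ybar)) / sqrt(sum((xi-xbar)^2) * sum((yi-ybar)^2))
n = 5, xbar = 51/5 = 10.2, ybar = 37/5 = 7.4
Sxy = sum((xi-xbar)(yi-ybar)) = -84.4
Sxx = sum((xi-xbar)^2) = 216.8
Syy = sum((yi-ybar)^2) = 161.2
sqrt(Sxx*Syy) ≈ 186.944270
r = Sxy / sqrt(Sxx*Syy) = -84.4 / 186.944270 ≈ -0.451471

-0.4515


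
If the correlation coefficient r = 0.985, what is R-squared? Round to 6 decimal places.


R^2 = r^2 = (0.985)^2 = 0.970225

0.970225


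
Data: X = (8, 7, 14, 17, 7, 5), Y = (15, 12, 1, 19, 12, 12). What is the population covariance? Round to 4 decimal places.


Cov = (1/n)*sum((xi-xbar)(yi-ybar))
n = 6, xbar = 58/6 = 29/3 ≈ 9.666667, ybar = 71/6 ≈ 11.833333
sum((xi-xbar)(yi-ybar)) = -4/3 ≈ -1.333333
Cov = -1.333333 / 6 = -2/9 ≈ -0.222222

-0.2222


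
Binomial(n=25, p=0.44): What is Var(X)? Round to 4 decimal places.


Var = n*p*(1-p) = 25 * 0.44 * 0.56 = 6.16

6.1600


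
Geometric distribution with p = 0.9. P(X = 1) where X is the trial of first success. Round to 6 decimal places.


P = (1-p)^(k-1) * p
(1-p)^(k-1) = 0.1^0 = 1
P = 1 * 0.9 = 0.9

0.900000


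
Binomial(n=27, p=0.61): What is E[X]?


E[X] = n*p = 27 * 0.61 = 16.47

16.47


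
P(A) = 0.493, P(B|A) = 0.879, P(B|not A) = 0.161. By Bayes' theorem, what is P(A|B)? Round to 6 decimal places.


P(A|B) = P(B|A)*P(A) / P(B), P(B) = P(B|A)*P(A) + P(B|not A)*P(not A)
P(B|A)*P(A) = 0.879 * 0.493 = 0.433347
P(B|not A)*P(not A) = 0.161 * 0.507 = 0.081627
P(B) = 0.433347 + 0.081627 = 0.514974
P(A|B) = 0.433347 / 0.514974 ≈ 0.84149297

0.841493


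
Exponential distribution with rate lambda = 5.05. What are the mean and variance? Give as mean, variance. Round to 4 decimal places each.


mean = 1/lam, var = 1/lam^2
mean = 1 / 5.05 = 20/101 ≈ 0.198020
lam^2 = 5.05^2 = 25.5025
var = 1 / 25.5025 ≈ 0.039212

0.1980, 0.0392


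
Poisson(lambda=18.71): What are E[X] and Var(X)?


E[X] = Var(X) = lambda = 18.71

18.71, 18.71


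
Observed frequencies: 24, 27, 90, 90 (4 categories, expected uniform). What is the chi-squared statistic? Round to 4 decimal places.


chi2 = sum((O-E)^2/E), E = total/4
total = 231, E = 231/4 = 57.75
(24 - 57.75)^2 / 57.75 = 1139.0625 / 57.75 = 6075/308 ≈ 19.724026
(27 - 57.75)^2 / 57.75 = 945.5625 / 57.75 = 5043/308 ≈ 16.373377
(90 - 57.75)^2 / 57.75 = 1040.0625 / 57.75 = 5547/308 ≈ 18.009740
(90 - 57.75)^2 / 57.75 = 1040.0625 / 57.75 = 5547/308 ≈ 18.009740
chi2 = 5553/77 ≈ 72.116883

72.1169


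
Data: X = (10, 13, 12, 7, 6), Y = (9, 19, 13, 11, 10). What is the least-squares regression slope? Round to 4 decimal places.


b = sum((xi-xbar)(yi-ybar)) / sum((xi-xbar)^2)
n = 5, xbar = 48/5 = 9.6, ybar = 62/5 = 12.4
Sxy = sum((xi-xbar)(yi-ybar)) = 34.8
Sxx = sum((xi-xbar)^2) = 37.2
b = Sxy / Sxx = 29/31 ≈ 0.935484

0.9355


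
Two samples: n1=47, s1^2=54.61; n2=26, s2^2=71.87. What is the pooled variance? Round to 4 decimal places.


sp^2 = ((n1-1)*s1^2 + (n2-1)*s2^2)/(n1+n2-2)
(n1-1)*s1^2 = 46 * 54.61 = 2512.06
(n2-1)*s2^2 = 25 * 71.87 = 1796.75
numerator = 2512.06 + 1796.75 = 4308.81
n1+n2-2 = 71
sp^2 = 4308.81 / 71 = 430881/7100 ≈ 60.687465

60.6875


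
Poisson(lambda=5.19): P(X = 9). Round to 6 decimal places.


P = e^(-lam) * lam^k / k!
e^(-5.19) ≈ 0.005572007
lam^k = 5.19^9 ≈ 2732160.577820
k! = 9! = 362880
P = 0.005572007 * 2732160.577820 / 362880 ≈ 0.041952

0.041952


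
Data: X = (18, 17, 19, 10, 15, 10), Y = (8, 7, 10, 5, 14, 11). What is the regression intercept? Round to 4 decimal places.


a = ybar - b*xbar, where b = sum((xi-xbar)(yi-ybar)) / sum((xi-xbar)^2)
n = 6, xbar = 89/6 ≈ 14.833333, ybar = 55/6 ≈ 9.166667
Sxy = sum((xi-xbar)(yi-ybar)) = 43/6 ≈ 7.166667
Sxx = sum((xi-xbar)^2) = 473/6 ≈ 78.833333
b = Sxy / Sxx = 1/11 ≈ 0.090909
a = 9.166667 - 0.090909 * 14.833333 = 86/11 ≈ 7.818182

7.8182


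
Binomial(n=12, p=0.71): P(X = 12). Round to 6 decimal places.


P = C(n,k) * p^k * (1-p)^(n-k)
C(12,12) = 1
p^k = 0.71^12 ≈ 0.01640968
(1-p)^(n-k) = 0.29^0 = 1
P = 1 * 0.01640968 * 1 ≈ 0.016410

0.016410


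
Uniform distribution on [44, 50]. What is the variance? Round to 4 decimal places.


Var = (b-a)^2 / 12
(b-a)^2 = (50 - 44)^2 = 36
Var = 36/12 = 3

3.0000


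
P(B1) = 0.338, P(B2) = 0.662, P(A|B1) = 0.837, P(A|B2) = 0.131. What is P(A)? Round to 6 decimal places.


P(A) = P(A|B1)*P(B1) + P(A|B2)*P(B2)
P(A|B1)*P(B1) = 0.837 * 0.338 = 0.282906
P(A|B2)*P(B2) = 0.131 * 0.662 = 0.086722
P(A) = 0.282906 + 0.086722 = 0.369628

0.369628


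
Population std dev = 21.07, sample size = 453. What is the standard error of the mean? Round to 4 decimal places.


SE = sigma / sqrt(n)
sqrt(453) ≈ 21.283797
SE = 21.07 / 21.283797 ≈ 0.989955

0.9900


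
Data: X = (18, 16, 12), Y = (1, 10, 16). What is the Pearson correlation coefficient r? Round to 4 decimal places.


r = sum((xi-xbar)(yi-ybar)) / sqrt(sum((xi-xbar)^2) * sum((yi-ybar)^2))
n = 3, xbar = 46/3 ≈ 15.333333, ybar = 27/3 = 9
Sxy = sum((xi-xbar)(yi-ybar)) = -44
Sxx = sum((xi-xbar)^2) = 56/3 ≈ 18.666667
Syy = sum((yi-ybar)^2) = 114
sqrt(Sxx*Syy) ≈ 46.130250
r = Sxy / sqrt(Sxx*Syy) = -44 / 46.130250 ≈ -0.953821

-0.9538


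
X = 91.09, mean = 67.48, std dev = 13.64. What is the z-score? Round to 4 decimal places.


z = (X - mu) / sigma
X - mu = 91.09 - 67.48 = 23.61
z = 23.61 / 13.64 = 2361/1364 ≈ 1.730938

1.7309


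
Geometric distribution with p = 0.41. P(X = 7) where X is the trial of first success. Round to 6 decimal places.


P = (1-p)^(k-1) * p
(1-p)^(k-1) = 0.59^6 ≈ 0.04218053
P = 0.04218053 * 0.41 ≈ 0.01729402

0.017294


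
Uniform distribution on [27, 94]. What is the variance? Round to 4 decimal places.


Var = (b-a)^2 / 12
(b-a)^2 = (94 - 27)^2 = 4489
Var = 4489/12 ≈ 374.083333

374.0833


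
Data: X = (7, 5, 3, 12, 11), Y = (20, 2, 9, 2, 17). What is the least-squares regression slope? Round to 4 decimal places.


b = sum((xi-xbar)(yi-ybar)) / sum((xi-xbar)^2)
n = 5, xbar = 38/5 = 7.6, ybar = 50/5 = 10
Sxy = sum((xi-xbar)(yi-ybar)) = 8
Sxx = sum((xi-xbar)^2) = 59.2
b = Sxy / Sxx = 5/37 ≈ 0.135135

0.1351


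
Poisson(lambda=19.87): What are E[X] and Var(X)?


E[X] = Var(X) = lambda = 19.87

19.87, 19.87


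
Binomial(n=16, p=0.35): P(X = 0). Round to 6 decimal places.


P = C(n,k) * p^k * (1-p)^(n-k)
C(16,0) = 1
p^k = 0.35^0 = 1
(1-p)^(n-k) = 0.65^16 ≈ 0.001015345
P = 1 * 1 * 0.001015345 ≈ 0.001015

0.001015


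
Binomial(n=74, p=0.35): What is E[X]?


E[X] = n*p = 74 * 0.35 = 25.9

25.9


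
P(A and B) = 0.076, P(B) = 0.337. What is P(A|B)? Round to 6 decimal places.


P(A|B) = P(A and B) / P(B) = 0.076 / 0.337 = 76/337 ≈ 0.22551929

0.225519


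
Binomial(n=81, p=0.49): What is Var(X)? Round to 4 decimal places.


Var = n*p*(1-p) = 81 * 0.49 * 0.51 = 20.2419

20.2419


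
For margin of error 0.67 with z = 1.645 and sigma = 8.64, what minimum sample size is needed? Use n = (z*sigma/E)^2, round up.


z*sigma/E = 1.645 * 8.64 / 0.67 = 35532/1675 ≈ 21.213134
(z*sigma/E)^2 ≈ 449.997068
round up: n = 450

450


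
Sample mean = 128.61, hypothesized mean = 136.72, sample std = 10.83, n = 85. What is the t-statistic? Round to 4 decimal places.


t = (xbar - mu0) / (s/sqrt(n))
xbar - mu0 = 128.61 - 136.72 = -8.11
sqrt(85) ≈ 9.21954446
s/sqrt(n) = 10.83 / 9.21954446 ≈ 1.17467843
t = -8.11 / 1.17467843 ≈ -6.904017

-6.9040


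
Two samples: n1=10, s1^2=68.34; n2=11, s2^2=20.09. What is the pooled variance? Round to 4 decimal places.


sp^2 = ((n1-1)*s1^2 + (n2-1)*s2^2)/(n1+n2-2)
(n1-1)*s1^2 = 9 * 68.34 = 615.06
(n2-1)*s2^2 = 10 * 20.09 = 200.9
numerator = 615.06 + 200.9 = 815.96
n1+n2-2 = 19
sp^2 = 815.96 / 19 = 20399/475 ≈ 42.945263

42.9453


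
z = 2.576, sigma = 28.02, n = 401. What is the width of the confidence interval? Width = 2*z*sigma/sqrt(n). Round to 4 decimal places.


width = 2*z*sigma/sqrt(n)
2*z*sigma = 2 * 2.576 * 28.02 = 144.35904
sqrt(401) ≈ 20.024984
width = 144.35904 / 20.024984 ≈ 7.208946

7.2089


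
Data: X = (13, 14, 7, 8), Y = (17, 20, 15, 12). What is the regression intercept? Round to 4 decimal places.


a = ybar - b*xbar, where b = sum((xi-xbar)(yi-ybar)) / sum((xi-xbar)^2)
n = 4, xbar = 42/4 = 10.5, ybar = 64/4 = 16
Sxy = sum((xi-xbar)(yi-ybar)) = 30
Sxx = sum((xi-xbar)^2) = 37
b = Sxy / Sxx = 30/37 ≈ 0.810811
a = 16 - 0.810811 * 10.5 = 277/37 ≈ 7.486486

7.4865


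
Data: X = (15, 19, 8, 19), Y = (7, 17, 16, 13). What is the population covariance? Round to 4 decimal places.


Cov = (1/n)*sum((xi-xbar)(yi-ybar))
n = 4, xbar = 61/4 = 15.25, ybar = 53/4 = 13.25
sum((xi-xbar)(yi-ybar)) = -5.25
Cov = -5.25 / 4 = -1.3125

-1.3125


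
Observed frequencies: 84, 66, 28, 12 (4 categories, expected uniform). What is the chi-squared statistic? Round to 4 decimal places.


chi2 = sum((O-E)^2/E), E = total/4
total = 190, E = 190/4 = 47.5
(84 - 47.5)^2 / 47.5 = 1332.25 / 47.5 = 5329/190 ≈ 28.047368
(66 - 47.5)^2 / 47.5 = 342.25 / 47.5 = 1369/190 ≈ 7.205263
(28 - 47.5)^2 / 47.5 = 380.25 / 47.5 = 1521/190 ≈ 8.005263
(12 - 47.5)^2 / 47.5 = 1260.25 / 47.5 = 5041/190 ≈ 26.531579
chi2 = 1326/19 ≈ 69.789474

69.7895


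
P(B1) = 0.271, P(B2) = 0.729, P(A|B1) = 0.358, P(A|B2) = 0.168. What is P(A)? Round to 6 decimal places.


P(A) = P(A|B1)*P(B1) + P(A|B2)*P(B2)
P(A|B1)*P(B1) = 0.358 * 0.271 = 0.097018
P(A|B2)*P(B2) = 0.168 * 0.729 = 0.122472
P(A) = 0.097018 + 0.122472 = 0.21949

0.219490


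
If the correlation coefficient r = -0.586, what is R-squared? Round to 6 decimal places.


R^2 = r^2 = (-0.586)^2 = 0.343396

0.343396


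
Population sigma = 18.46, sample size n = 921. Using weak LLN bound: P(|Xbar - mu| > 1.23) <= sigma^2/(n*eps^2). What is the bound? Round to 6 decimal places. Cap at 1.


bound = min(1, sigma^2/(n*eps^2))
sigma^2 = 18.46^2 = 340.7716
n*eps^2 = 921 * 1.23^2 = 921 * 1.5129 = 1393.3809
sigma^2/(n*eps^2) = 340.7716 / 1393.3809 ≈ 0.24456457

0.244565


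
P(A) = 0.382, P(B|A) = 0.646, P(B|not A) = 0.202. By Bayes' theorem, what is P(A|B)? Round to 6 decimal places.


P(A|B) = P(B|A)*P(A) / P(B), P(B) = P(B|A)*P(A) + P(B|not A)*P(not A)
P(B|A)*P(A) = 0.646 * 0.382 = 0.246772
P(B|not A)*P(not A) = 0.202 * 0.618 = 0.124836
P(B) = 0.246772 + 0.124836 = 0.371608
P(A|B) = 0.246772 / 0.371608 ≈ 0.66406536

0.664065


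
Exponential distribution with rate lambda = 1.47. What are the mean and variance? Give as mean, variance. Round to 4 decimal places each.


mean = 1/lam, var = 1/lam^2
mean = 1 / 1.47 = 100/147 ≈ 0.680272
lam^2 = 1.47^2 = 2.1609
var = 1 / 2.1609 ≈ 0.462770

0.6803, 0.4628


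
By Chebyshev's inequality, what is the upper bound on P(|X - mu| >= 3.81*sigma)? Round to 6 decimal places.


P <= 1/k^2
k^2 = 3.81^2 = 14.5161
1/k^2 = 1 / 14.5161 ≈ 0.06888903

0.068889


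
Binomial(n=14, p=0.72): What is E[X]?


E[X] = n*p = 14 * 0.72 = 10.08

10.08


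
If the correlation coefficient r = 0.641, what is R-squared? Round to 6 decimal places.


R^2 = r^2 = (0.641)^2 = 0.410881

0.410881


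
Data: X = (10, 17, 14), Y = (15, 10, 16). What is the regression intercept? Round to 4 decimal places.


a = ybar - b*xbar, where b = sum((xi-xbar)(yi-ybar)) / sum((xi-xbar)^2)
n = 3, xbar = 41/3 ≈ 13.666667, ybar = 41/3 ≈ 13.666667
Sxy = sum((xi-xbar)(yi-ybar)) = -49/3 ≈ -16.333333
Sxx = sum((xi-xbar)^2) = 74/3 ≈ 24.666667
b = Sxy / Sxx = -49/74 ≈ -0.662162
a = 13.666667 - (-0.662162) * 13.666667 = 1681/74 ≈ 22.716216

22.7162


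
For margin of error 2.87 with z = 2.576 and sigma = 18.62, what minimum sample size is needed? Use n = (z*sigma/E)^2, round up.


z*sigma/E = 2.576 * 18.62 / 2.87 = 85652/5125 ≈ 16.712585
(z*sigma/E)^2 ≈ 279.310510
round up: n = 280

280


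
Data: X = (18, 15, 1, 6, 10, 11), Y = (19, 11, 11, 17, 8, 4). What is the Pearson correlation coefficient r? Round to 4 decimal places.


r = sum((xi-xbar)(yi-ybar)) / sqrt(sum((xi-xbar)^2) * sum((yi-ybar)^2))
n = 6, xbar = 61/6 ≈ 10.166667, ybar = 70/6 = 35/3 ≈ 11.666667
Sxy = sum((xi-xbar)(yi-ybar)) = 97/3 ≈ 32.333333
Sxx = sum((xi-xbar)^2) = 1121/6 ≈ 186.833333
Syy = sum((yi-ybar)^2) = 466/3 ≈ 155.333333
sqrt(Sxx*Syy) ≈ 170.356815
r = Sxy / sqrt(Sxx*Syy) = 32.333333 / 170.356815 ≈ 0.189798

0.1898


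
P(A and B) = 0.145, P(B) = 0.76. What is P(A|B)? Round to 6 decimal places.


P(A|B) = P(A and B) / P(B) = 0.145 / 0.76 = 29/152 ≈ 0.19078947

0.190789


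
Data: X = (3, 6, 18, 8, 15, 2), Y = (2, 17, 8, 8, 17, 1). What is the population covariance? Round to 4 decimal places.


Cov = (1/n)*sum((xi-xbar)(yi-ybar))
n = 6, xbar = 52/6 = 26/3 ≈ 8.666667, ybar = 53/6 ≈ 8.833333
sum((xi-xbar)(yi-ybar)) = 341/3 ≈ 113.666667
Cov = 113.666667 / 6 = 341/18 ≈ 18.944444

18.9444


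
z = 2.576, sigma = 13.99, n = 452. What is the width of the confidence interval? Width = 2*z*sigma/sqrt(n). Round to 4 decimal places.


width = 2*z*sigma/sqrt(n)
2*z*sigma = 2 * 2.576 * 13.99 = 72.07648
sqrt(452) ≈ 21.260292
width = 72.07648 / 21.260292 ≈ 3.390192

3.3902


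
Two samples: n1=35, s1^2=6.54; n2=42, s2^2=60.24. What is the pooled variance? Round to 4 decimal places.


sp^2 = ((n1-1)*s1^2 + (n2-1)*s2^2)/(n1+n2-2)
(n1-1)*s1^2 = 34 * 6.54 = 222.36
(n2-1)*s2^2 = 41 * 60.24 = 2469.84
numerator = 222.36 + 2469.84 = 2692.2
n1+n2-2 = 75
sp^2 = 2692.2 / 75 = 35.896

35.8960


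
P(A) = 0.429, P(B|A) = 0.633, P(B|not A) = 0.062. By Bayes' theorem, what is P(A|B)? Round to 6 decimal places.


P(A|B) = P(B|A)*P(A) / P(B), P(B) = P(B|A)*P(A) + P(B|not A)*P(not A)
P(B|A)*P(A) = 0.633 * 0.429 = 0.271557
P(B|not A)*P(not A) = 0.062 * 0.571 = 0.035402
P(B) = 0.271557 + 0.035402 = 0.306959
P(A|B) = 0.271557 / 0.306959 ≈ 0.88466864

0.884669


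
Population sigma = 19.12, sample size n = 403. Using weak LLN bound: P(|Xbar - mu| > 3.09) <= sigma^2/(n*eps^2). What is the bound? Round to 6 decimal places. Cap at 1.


bound = min(1, sigma^2/(n*eps^2))
sigma^2 = 19.12^2 = 365.5744
n*eps^2 = 403 * 3.09^2 = 403 * 9.5481 = 3847.8843
sigma^2/(n*eps^2) = 365.5744 / 3847.8843 ≈ 0.09500660

0.095007


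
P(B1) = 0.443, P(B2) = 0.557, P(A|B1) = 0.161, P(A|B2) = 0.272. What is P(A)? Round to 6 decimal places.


P(A) = P(A|B1)*P(B1) + P(A|B2)*P(B2)
P(A|B1)*P(B1) = 0.161 * 0.443 = 0.071323
P(A|B2)*P(B2) = 0.272 * 0.557 = 0.151504
P(A) = 0.071323 + 0.151504 = 0.222827

0.222827


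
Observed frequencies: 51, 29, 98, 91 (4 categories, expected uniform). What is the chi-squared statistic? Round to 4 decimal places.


chi2 = sum((O-E)^2/E), E = total/4
total = 269, E = 269/4 = 67.25
(51 - 67.25)^2 / 67.25 = 264.0625 / 67.25 = 4225/1076 ≈ 3.926580
(29 - 67.25)^2 / 67.25 = 1463.0625 / 67.25 = 23409/1076 ≈ 21.755576
(98 - 67.25)^2 / 67.25 = 945.5625 / 67.25 = 15129/1076 ≈ 14.060409
(91 - 67.25)^2 / 67.25 = 564.0625 / 67.25 = 9025/1076 ≈ 8.387546
chi2 = 12947/269 ≈ 48.130112

48.1301


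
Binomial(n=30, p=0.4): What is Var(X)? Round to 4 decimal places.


Var = n*p*(1-p) = 30 * 0.4 * 0.6 = 7.2

7.2000


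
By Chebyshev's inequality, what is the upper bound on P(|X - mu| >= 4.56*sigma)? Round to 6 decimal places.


P <= 1/k^2
k^2 = 4.56^2 = 20.7936
1/k^2 = 1 / 20.7936 ≈ 0.04809172

0.048092


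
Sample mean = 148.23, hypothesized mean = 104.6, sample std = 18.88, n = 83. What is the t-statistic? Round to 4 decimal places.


t = (xbar - mu0) / (s/sqrt(n))
xbar - mu0 = 148.23 - 104.6 = 43.63
sqrt(83) ≈ 9.11043358
s/sqrt(n) = 18.88 / 9.11043358 ≈ 2.07234923
t = 43.63 / 2.07234923 ≈ 21.053401

21.0534


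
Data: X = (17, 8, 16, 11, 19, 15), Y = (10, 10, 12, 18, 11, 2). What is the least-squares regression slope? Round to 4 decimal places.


b = sum((xi-xbar)(yi-ybar)) / sum((xi-xbar)^2)
n = 6, xbar = 86/6 = 43/3 ≈ 14.333333, ybar = 63/6 = 10.5
Sxy = sum((xi-xbar)(yi-ybar)) = -24
Sxx = sum((xi-xbar)^2) = 250/3 ≈ 83.333333
b = Sxy / Sxx = -0.288

-0.2880


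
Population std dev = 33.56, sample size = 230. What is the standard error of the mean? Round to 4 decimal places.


SE = sigma / sqrt(n)
sqrt(230) ≈ 15.165751
SE = 33.56 / 15.165751 ≈ 2.212881

2.2129


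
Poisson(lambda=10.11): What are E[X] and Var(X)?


E[X] = Var(X) = lambda = 10.11

10.11, 10.11


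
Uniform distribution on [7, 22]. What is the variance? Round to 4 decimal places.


Var = (b-a)^2 / 12
(b-a)^2 = (22 - 7)^2 = 225
Var = 225/12 = 18.75

18.7500


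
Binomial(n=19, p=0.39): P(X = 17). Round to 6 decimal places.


P = C(n,k) * p^k * (1-p)^(n-k)
C(19,17) = 171
p^k = 0.39^17 ≈ 0.0000001117116
(1-p)^(n-k) = 0.61^2 = 0.3721
P = 171 * 0.0000001117116 * 0.3721 ≈ 0.000007

0.000007


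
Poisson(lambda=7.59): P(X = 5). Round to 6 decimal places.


P = e^(-lam) * lam^k / k!
e^(-7.59) ≈ 0.0005054811
lam^k = 7.59^5 ≈ 25188.881279
k! = 5! = 120
P = 0.0005054811 * 25188.881279 / 120 ≈ 0.106104

0.106104


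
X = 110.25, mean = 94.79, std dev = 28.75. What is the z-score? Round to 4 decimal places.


z = (X - mu) / sigma
X - mu = 110.25 - 94.79 = 15.46
z = 15.46 / 28.75 = 1546/2875 ≈ 0.537739

0.5377


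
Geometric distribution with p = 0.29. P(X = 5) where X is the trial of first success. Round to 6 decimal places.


P = (1-p)^(k-1) * p
(1-p)^(k-1) = 0.71^4 ≈ 0.2541168
P = 0.2541168 * 0.29 ≈ 0.07369387

0.073694


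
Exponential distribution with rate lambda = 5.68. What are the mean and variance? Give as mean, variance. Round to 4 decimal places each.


mean = 1/lam, var = 1/lam^2
mean = 1 / 5.68 = 25/142 ≈ 0.176056
lam^2 = 5.68^2 = 32.2624
var = 1 / 32.2624 ≈ 0.030996

0.1761, 0.0310


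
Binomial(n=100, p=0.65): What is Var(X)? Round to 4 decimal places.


Var = n*p*(1-p) = 100 * 0.65 * 0.35 = 22.75

22.7500


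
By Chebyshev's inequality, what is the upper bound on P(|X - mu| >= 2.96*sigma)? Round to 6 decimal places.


P <= 1/k^2
k^2 = 2.96^2 = 8.7616
1/k^2 = 1 / 8.7616 = 625/5476 ≈ 0.11413440

0.114134


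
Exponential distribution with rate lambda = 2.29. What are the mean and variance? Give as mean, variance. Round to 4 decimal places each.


mean = 1/lam, var = 1/lam^2
mean = 1 / 2.29 = 100/229 ≈ 0.436681
lam^2 = 2.29^2 = 5.2441
var = 1 / 5.2441 ≈ 0.190690

0.4367, 0.1907


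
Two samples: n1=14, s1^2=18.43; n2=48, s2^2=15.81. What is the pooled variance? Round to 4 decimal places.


sp^2 = ((n1-1)*s1^2 + (n2-1)*s2^2)/(n1+n2-2)
(n1-1)*s1^2 = 13 * 18.43 = 239.59
(n2-1)*s2^2 = 47 * 15.81 = 743.07
numerator = 239.59 + 743.07 = 982.66
n1+n2-2 = 60
sp^2 = 982.66 / 60 = 49133/3000 ≈ 16.377667

16.3777


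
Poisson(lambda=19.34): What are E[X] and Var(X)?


E[X] = Var(X) = lambda = 19.34

19.34, 19.34


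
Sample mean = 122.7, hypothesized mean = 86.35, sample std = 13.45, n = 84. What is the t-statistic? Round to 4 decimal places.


t = (xbar - mu0) / (s/sqrt(n))
xbar - mu0 = 122.7 - 86.35 = 36.35
sqrt(84) ≈ 9.16515139
s/sqrt(n) = 13.45 / 9.16515139 ≈ 1.46751531
t = 36.35 / 1.46751531 ≈ 24.769759

24.7698


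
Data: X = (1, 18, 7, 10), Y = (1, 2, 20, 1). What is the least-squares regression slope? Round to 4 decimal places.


b = sum((xi-xbar)(yi-ybar)) / sum((xi-xbar)^2)
n = 4, xbar = 36/4 = 9, ybar = 24/4 = 6
Sxy = sum((xi-xbar)(yi-ybar)) = -29
Sxx = sum((xi-xbar)^2) = 150
b = Sxy / Sxx = -29/150 ≈ -0.193333

-0.1933


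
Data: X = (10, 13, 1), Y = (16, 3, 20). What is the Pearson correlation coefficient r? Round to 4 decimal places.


r = sum((xi-xbar)(yi-ybar)) / sqrt(sum((xi-xbar)^2) * sum((yi-ybar)^2))
n = 3, xbar = 24/3 = 8, ybar = 39/3 = 13
Sxy = sum((xi-xbar)(yi-ybar)) = -93
Sxx = sum((xi-xbar)^2) = 78
Syy = sum((yi-ybar)^2) = 158
sqrt(Sxx*Syy) ≈ 111.013513
r = Sxy / sqrt(Sxx*Syy) = -93 / 111.013513 ≈ -0.837736

-0.8377


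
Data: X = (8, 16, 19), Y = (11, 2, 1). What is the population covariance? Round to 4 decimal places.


Cov = (1/n)*sum((xi-xbar)(yi-ybar))
n = 3, xbar = 43/3 ≈ 14.333333, ybar = 14/3 ≈ 4.666667
sum((xi-xbar)(yi-ybar)) = -185/3 ≈ -61.666667
Cov = -61.666667 / 3 = -185/9 ≈ -20.555556

-20.5556


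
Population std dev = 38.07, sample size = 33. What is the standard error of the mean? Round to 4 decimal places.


SE = sigma / sqrt(n)
sqrt(33) ≈ 5.744563
SE = 38.07 / 5.744563 ≈ 6.627136

6.6271


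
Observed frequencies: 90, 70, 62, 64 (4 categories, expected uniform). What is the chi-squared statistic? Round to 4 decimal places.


chi2 = sum((O-E)^2/E), E = total/4
total = 286, E = 286/4 = 71.5
(90 - 71.5)^2 / 71.5 = 342.25 / 71.5 = 1369/286 ≈ 4.786713
(70 - 71.5)^2 / 71.5 = 2.25 / 71.5 = 9/286 ≈ 0.031469
(62 - 71.5)^2 / 71.5 = 90.25 / 71.5 = 361/286 ≈ 1.262238
(64 - 71.5)^2 / 71.5 = 56.25 / 71.5 = 225/286 ≈ 0.786713
chi2 = 982/143 ≈ 6.867133

6.8671


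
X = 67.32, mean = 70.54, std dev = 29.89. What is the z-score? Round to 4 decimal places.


z = (X - mu) / sigma
X - mu = 67.32 - 70.54 = -3.22
z = -3.22 / 29.89 = -46/427 ≈ -0.107728

-0.1077


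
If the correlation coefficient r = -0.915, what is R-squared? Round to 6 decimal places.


R^2 = r^2 = (-0.915)^2 = 0.837225

0.837225


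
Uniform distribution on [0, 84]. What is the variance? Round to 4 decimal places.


Var = (b-a)^2 / 12
(b-a)^2 = (84 - 0)^2 = 7056
Var = 7056/12 = 588

588.0000
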